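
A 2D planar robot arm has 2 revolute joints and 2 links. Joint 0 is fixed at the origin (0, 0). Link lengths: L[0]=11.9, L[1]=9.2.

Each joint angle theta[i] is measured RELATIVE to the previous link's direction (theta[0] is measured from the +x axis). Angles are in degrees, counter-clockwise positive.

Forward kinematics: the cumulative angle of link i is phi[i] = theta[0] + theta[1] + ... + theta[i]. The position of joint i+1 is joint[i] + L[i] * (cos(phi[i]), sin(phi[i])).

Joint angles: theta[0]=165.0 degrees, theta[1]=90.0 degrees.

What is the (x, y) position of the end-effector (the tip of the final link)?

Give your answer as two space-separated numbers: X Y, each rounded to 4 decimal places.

joint[0] = (0.0000, 0.0000)  (base)
link 0: phi[0] = 165 = 165 deg
  cos(165 deg) = -0.9659, sin(165 deg) = 0.2588
  joint[1] = (0.0000, 0.0000) + 11.9 * (-0.9659, 0.2588) = (0.0000 + -11.4945, 0.0000 + 3.0799) = (-11.4945, 3.0799)
link 1: phi[1] = 165 + 90 = 255 deg
  cos(255 deg) = -0.2588, sin(255 deg) = -0.9659
  joint[2] = (-11.4945, 3.0799) + 9.2 * (-0.2588, -0.9659) = (-11.4945 + -2.3811, 3.0799 + -8.8865) = (-13.8757, -5.8066)
End effector: (-13.8757, -5.8066)

Answer: -13.8757 -5.8066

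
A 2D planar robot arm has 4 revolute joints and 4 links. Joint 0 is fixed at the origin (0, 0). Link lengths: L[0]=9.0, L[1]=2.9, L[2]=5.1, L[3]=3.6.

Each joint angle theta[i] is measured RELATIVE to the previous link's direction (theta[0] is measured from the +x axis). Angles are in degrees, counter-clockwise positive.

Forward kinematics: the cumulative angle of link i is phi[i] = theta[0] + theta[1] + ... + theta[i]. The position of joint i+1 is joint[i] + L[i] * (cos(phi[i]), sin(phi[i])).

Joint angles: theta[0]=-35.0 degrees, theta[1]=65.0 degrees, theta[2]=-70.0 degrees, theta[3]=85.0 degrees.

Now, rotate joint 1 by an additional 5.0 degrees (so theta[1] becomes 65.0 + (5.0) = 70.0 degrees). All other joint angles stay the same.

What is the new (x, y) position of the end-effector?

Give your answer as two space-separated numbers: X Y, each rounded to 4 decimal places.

Answer: 16.2396 -3.6663

Derivation:
joint[0] = (0.0000, 0.0000)  (base)
link 0: phi[0] = -35 = -35 deg
  cos(-35 deg) = 0.8192, sin(-35 deg) = -0.5736
  joint[1] = (0.0000, 0.0000) + 9 * (0.8192, -0.5736) = (0.0000 + 7.3724, 0.0000 + -5.1622) = (7.3724, -5.1622)
link 1: phi[1] = -35 + 70 = 35 deg
  cos(35 deg) = 0.8192, sin(35 deg) = 0.5736
  joint[2] = (7.3724, -5.1622) + 2.9 * (0.8192, 0.5736) = (7.3724 + 2.3755, -5.1622 + 1.6634) = (9.7479, -3.4988)
link 2: phi[2] = -35 + 70 + -70 = -35 deg
  cos(-35 deg) = 0.8192, sin(-35 deg) = -0.5736
  joint[3] = (9.7479, -3.4988) + 5.1 * (0.8192, -0.5736) = (9.7479 + 4.1777, -3.4988 + -2.9252) = (13.9256, -6.4241)
link 3: phi[3] = -35 + 70 + -70 + 85 = 50 deg
  cos(50 deg) = 0.6428, sin(50 deg) = 0.7660
  joint[4] = (13.9256, -6.4241) + 3.6 * (0.6428, 0.7660) = (13.9256 + 2.3140, -6.4241 + 2.7578) = (16.2396, -3.6663)
End effector: (16.2396, -3.6663)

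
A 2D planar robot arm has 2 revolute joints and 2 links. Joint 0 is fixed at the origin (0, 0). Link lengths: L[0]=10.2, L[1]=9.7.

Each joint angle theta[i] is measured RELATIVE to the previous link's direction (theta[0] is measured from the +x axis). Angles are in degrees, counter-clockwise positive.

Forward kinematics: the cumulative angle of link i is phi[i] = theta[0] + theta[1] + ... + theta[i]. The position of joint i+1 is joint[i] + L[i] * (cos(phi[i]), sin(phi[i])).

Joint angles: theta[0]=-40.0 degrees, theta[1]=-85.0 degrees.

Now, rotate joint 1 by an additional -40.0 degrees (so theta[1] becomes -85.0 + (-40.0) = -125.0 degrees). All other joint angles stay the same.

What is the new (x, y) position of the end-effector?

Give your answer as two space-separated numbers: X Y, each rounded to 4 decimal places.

Answer: -1.5558 -9.0670

Derivation:
joint[0] = (0.0000, 0.0000)  (base)
link 0: phi[0] = -40 = -40 deg
  cos(-40 deg) = 0.7660, sin(-40 deg) = -0.6428
  joint[1] = (0.0000, 0.0000) + 10.2 * (0.7660, -0.6428) = (0.0000 + 7.8137, 0.0000 + -6.5564) = (7.8137, -6.5564)
link 1: phi[1] = -40 + -125 = -165 deg
  cos(-165 deg) = -0.9659, sin(-165 deg) = -0.2588
  joint[2] = (7.8137, -6.5564) + 9.7 * (-0.9659, -0.2588) = (7.8137 + -9.3695, -6.5564 + -2.5105) = (-1.5558, -9.0670)
End effector: (-1.5558, -9.0670)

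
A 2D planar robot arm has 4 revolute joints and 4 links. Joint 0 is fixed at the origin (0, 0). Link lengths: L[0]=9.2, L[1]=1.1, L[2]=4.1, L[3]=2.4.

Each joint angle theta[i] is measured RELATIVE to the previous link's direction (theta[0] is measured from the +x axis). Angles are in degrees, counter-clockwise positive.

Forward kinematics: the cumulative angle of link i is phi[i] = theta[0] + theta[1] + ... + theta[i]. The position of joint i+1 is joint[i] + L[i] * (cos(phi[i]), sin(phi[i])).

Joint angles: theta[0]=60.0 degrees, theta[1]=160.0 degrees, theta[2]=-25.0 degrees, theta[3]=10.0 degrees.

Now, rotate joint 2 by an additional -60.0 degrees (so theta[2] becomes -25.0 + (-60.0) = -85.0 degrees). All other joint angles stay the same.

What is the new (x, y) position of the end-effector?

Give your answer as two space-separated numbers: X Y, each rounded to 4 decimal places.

Answer: -1.1078 11.5361

Derivation:
joint[0] = (0.0000, 0.0000)  (base)
link 0: phi[0] = 60 = 60 deg
  cos(60 deg) = 0.5000, sin(60 deg) = 0.8660
  joint[1] = (0.0000, 0.0000) + 9.2 * (0.5000, 0.8660) = (0.0000 + 4.6000, 0.0000 + 7.9674) = (4.6000, 7.9674)
link 1: phi[1] = 60 + 160 = 220 deg
  cos(220 deg) = -0.7660, sin(220 deg) = -0.6428
  joint[2] = (4.6000, 7.9674) + 1.1 * (-0.7660, -0.6428) = (4.6000 + -0.8426, 7.9674 + -0.7071) = (3.7574, 7.2604)
link 2: phi[2] = 60 + 160 + -85 = 135 deg
  cos(135 deg) = -0.7071, sin(135 deg) = 0.7071
  joint[3] = (3.7574, 7.2604) + 4.1 * (-0.7071, 0.7071) = (3.7574 + -2.8991, 7.2604 + 2.8991) = (0.8582, 10.1595)
link 3: phi[3] = 60 + 160 + -85 + 10 = 145 deg
  cos(145 deg) = -0.8192, sin(145 deg) = 0.5736
  joint[4] = (0.8582, 10.1595) + 2.4 * (-0.8192, 0.5736) = (0.8582 + -1.9660, 10.1595 + 1.3766) = (-1.1078, 11.5361)
End effector: (-1.1078, 11.5361)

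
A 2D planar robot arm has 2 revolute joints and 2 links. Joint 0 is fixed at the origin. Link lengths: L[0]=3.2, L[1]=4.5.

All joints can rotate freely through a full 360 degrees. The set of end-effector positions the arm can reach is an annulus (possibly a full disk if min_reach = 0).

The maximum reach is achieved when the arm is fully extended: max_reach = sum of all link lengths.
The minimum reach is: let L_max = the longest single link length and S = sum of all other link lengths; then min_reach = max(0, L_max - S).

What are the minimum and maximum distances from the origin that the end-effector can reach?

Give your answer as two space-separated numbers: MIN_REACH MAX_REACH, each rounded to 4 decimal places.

Answer: 1.3000 7.7000

Derivation:
Link lengths: [3.2, 4.5]
max_reach = 3.2 + 4.5 = 7.7
L_max = max([3.2, 4.5]) = 4.5
S (sum of others) = 7.7 - 4.5 = 3.2
min_reach = max(0, 4.5 - 3.2) = max(0, 1.3) = 1.3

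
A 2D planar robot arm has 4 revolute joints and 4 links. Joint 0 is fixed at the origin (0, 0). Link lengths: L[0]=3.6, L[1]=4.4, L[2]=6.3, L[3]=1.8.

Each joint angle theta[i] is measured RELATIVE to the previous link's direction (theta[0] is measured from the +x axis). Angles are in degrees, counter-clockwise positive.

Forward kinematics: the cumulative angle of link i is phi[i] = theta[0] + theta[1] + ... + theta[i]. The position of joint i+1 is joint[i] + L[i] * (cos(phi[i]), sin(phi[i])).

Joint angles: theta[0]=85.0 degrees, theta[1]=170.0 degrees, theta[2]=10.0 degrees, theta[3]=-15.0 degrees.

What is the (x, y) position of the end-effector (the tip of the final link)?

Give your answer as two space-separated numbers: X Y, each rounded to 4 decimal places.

joint[0] = (0.0000, 0.0000)  (base)
link 0: phi[0] = 85 = 85 deg
  cos(85 deg) = 0.0872, sin(85 deg) = 0.9962
  joint[1] = (0.0000, 0.0000) + 3.6 * (0.0872, 0.9962) = (0.0000 + 0.3138, 0.0000 + 3.5863) = (0.3138, 3.5863)
link 1: phi[1] = 85 + 170 = 255 deg
  cos(255 deg) = -0.2588, sin(255 deg) = -0.9659
  joint[2] = (0.3138, 3.5863) + 4.4 * (-0.2588, -0.9659) = (0.3138 + -1.1388, 3.5863 + -4.2501) = (-0.8250, -0.6638)
link 2: phi[2] = 85 + 170 + 10 = 265 deg
  cos(265 deg) = -0.0872, sin(265 deg) = -0.9962
  joint[3] = (-0.8250, -0.6638) + 6.3 * (-0.0872, -0.9962) = (-0.8250 + -0.5491, -0.6638 + -6.2760) = (-1.3741, -6.9398)
link 3: phi[3] = 85 + 170 + 10 + -15 = 250 deg
  cos(250 deg) = -0.3420, sin(250 deg) = -0.9397
  joint[4] = (-1.3741, -6.9398) + 1.8 * (-0.3420, -0.9397) = (-1.3741 + -0.6156, -6.9398 + -1.6914) = (-1.9898, -8.6312)
End effector: (-1.9898, -8.6312)

Answer: -1.9898 -8.6312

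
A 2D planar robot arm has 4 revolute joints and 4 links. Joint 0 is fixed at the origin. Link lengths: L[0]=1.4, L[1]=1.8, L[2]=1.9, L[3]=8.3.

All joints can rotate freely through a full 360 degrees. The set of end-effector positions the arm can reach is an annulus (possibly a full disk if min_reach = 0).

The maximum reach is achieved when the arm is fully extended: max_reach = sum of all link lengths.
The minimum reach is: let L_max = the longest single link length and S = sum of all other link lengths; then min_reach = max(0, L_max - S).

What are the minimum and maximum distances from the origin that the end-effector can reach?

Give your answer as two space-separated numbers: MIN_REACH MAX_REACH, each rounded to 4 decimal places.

Link lengths: [1.4, 1.8, 1.9, 8.3]
max_reach = 1.4 + 1.8 + 1.9 + 8.3 = 13.4
L_max = max([1.4, 1.8, 1.9, 8.3]) = 8.3
S (sum of others) = 13.4 - 8.3 = 5.1
min_reach = max(0, 8.3 - 5.1) = max(0, 3.2) = 3.2

Answer: 3.2000 13.4000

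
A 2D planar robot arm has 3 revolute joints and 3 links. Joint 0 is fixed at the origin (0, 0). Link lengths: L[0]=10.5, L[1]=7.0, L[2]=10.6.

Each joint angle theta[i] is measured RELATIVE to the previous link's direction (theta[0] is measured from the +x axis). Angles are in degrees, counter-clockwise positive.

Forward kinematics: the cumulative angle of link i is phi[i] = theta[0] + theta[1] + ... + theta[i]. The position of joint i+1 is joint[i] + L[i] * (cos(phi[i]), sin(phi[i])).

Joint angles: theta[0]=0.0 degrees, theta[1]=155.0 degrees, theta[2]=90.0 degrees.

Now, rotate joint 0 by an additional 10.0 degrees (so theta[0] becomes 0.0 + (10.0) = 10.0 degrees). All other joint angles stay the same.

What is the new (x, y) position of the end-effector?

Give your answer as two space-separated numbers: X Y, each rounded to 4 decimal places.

joint[0] = (0.0000, 0.0000)  (base)
link 0: phi[0] = 10 = 10 deg
  cos(10 deg) = 0.9848, sin(10 deg) = 0.1736
  joint[1] = (0.0000, 0.0000) + 10.5 * (0.9848, 0.1736) = (0.0000 + 10.3405, 0.0000 + 1.8233) = (10.3405, 1.8233)
link 1: phi[1] = 10 + 155 = 165 deg
  cos(165 deg) = -0.9659, sin(165 deg) = 0.2588
  joint[2] = (10.3405, 1.8233) + 7 * (-0.9659, 0.2588) = (10.3405 + -6.7615, 1.8233 + 1.8117) = (3.5790, 3.6350)
link 2: phi[2] = 10 + 155 + 90 = 255 deg
  cos(255 deg) = -0.2588, sin(255 deg) = -0.9659
  joint[3] = (3.5790, 3.6350) + 10.6 * (-0.2588, -0.9659) = (3.5790 + -2.7435, 3.6350 + -10.2388) = (0.8355, -6.6038)
End effector: (0.8355, -6.6038)

Answer: 0.8355 -6.6038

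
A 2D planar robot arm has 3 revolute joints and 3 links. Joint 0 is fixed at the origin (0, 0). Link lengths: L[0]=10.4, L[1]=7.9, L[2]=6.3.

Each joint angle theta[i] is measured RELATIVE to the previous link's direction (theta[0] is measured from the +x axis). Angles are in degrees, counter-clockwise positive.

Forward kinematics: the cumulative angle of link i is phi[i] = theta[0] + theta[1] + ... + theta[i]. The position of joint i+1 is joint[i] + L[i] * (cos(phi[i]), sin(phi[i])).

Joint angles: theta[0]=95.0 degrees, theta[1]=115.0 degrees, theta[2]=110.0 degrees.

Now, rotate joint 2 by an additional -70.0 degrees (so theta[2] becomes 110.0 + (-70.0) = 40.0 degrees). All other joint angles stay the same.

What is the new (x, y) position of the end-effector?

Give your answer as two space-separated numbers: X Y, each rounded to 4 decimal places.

joint[0] = (0.0000, 0.0000)  (base)
link 0: phi[0] = 95 = 95 deg
  cos(95 deg) = -0.0872, sin(95 deg) = 0.9962
  joint[1] = (0.0000, 0.0000) + 10.4 * (-0.0872, 0.9962) = (0.0000 + -0.9064, 0.0000 + 10.3604) = (-0.9064, 10.3604)
link 1: phi[1] = 95 + 115 = 210 deg
  cos(210 deg) = -0.8660, sin(210 deg) = -0.5000
  joint[2] = (-0.9064, 10.3604) + 7.9 * (-0.8660, -0.5000) = (-0.9064 + -6.8416, 10.3604 + -3.9500) = (-7.7480, 6.4104)
link 2: phi[2] = 95 + 115 + 40 = 250 deg
  cos(250 deg) = -0.3420, sin(250 deg) = -0.9397
  joint[3] = (-7.7480, 6.4104) + 6.3 * (-0.3420, -0.9397) = (-7.7480 + -2.1547, 6.4104 + -5.9201) = (-9.9027, 0.4904)
End effector: (-9.9027, 0.4904)

Answer: -9.9027 0.4904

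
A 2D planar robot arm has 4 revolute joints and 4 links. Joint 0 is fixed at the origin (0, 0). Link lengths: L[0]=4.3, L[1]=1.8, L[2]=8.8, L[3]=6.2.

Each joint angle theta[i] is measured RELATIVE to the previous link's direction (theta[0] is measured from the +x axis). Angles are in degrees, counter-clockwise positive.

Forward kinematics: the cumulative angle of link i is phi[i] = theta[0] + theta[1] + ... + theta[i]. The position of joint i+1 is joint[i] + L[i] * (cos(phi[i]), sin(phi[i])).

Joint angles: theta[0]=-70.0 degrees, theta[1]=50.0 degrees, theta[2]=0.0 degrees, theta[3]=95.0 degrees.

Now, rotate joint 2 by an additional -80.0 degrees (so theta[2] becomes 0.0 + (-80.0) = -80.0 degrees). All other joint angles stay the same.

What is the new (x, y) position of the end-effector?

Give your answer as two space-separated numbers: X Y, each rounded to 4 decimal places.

Answer: 7.8104 -13.8630

Derivation:
joint[0] = (0.0000, 0.0000)  (base)
link 0: phi[0] = -70 = -70 deg
  cos(-70 deg) = 0.3420, sin(-70 deg) = -0.9397
  joint[1] = (0.0000, 0.0000) + 4.3 * (0.3420, -0.9397) = (0.0000 + 1.4707, 0.0000 + -4.0407) = (1.4707, -4.0407)
link 1: phi[1] = -70 + 50 = -20 deg
  cos(-20 deg) = 0.9397, sin(-20 deg) = -0.3420
  joint[2] = (1.4707, -4.0407) + 1.8 * (0.9397, -0.3420) = (1.4707 + 1.6914, -4.0407 + -0.6156) = (3.1621, -4.6563)
link 2: phi[2] = -70 + 50 + -80 = -100 deg
  cos(-100 deg) = -0.1736, sin(-100 deg) = -0.9848
  joint[3] = (3.1621, -4.6563) + 8.8 * (-0.1736, -0.9848) = (3.1621 + -1.5281, -4.6563 + -8.6663) = (1.6340, -13.3226)
link 3: phi[3] = -70 + 50 + -80 + 95 = -5 deg
  cos(-5 deg) = 0.9962, sin(-5 deg) = -0.0872
  joint[4] = (1.6340, -13.3226) + 6.2 * (0.9962, -0.0872) = (1.6340 + 6.1764, -13.3226 + -0.5404) = (7.8104, -13.8630)
End effector: (7.8104, -13.8630)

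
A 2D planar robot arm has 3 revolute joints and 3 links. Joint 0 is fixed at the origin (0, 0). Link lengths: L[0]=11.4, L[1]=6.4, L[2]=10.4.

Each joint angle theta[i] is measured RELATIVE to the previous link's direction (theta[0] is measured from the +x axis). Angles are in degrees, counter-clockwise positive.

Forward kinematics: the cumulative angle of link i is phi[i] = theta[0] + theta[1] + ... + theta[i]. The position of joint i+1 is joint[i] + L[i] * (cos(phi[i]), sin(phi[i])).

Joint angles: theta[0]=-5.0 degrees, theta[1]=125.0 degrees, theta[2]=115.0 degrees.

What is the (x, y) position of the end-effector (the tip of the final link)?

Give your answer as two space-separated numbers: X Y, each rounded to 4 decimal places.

Answer: 2.1914 -3.9702

Derivation:
joint[0] = (0.0000, 0.0000)  (base)
link 0: phi[0] = -5 = -5 deg
  cos(-5 deg) = 0.9962, sin(-5 deg) = -0.0872
  joint[1] = (0.0000, 0.0000) + 11.4 * (0.9962, -0.0872) = (0.0000 + 11.3566, 0.0000 + -0.9936) = (11.3566, -0.9936)
link 1: phi[1] = -5 + 125 = 120 deg
  cos(120 deg) = -0.5000, sin(120 deg) = 0.8660
  joint[2] = (11.3566, -0.9936) + 6.4 * (-0.5000, 0.8660) = (11.3566 + -3.2000, -0.9936 + 5.5426) = (8.1566, 4.5490)
link 2: phi[2] = -5 + 125 + 115 = 235 deg
  cos(235 deg) = -0.5736, sin(235 deg) = -0.8192
  joint[3] = (8.1566, 4.5490) + 10.4 * (-0.5736, -0.8192) = (8.1566 + -5.9652, 4.5490 + -8.5192) = (2.1914, -3.9702)
End effector: (2.1914, -3.9702)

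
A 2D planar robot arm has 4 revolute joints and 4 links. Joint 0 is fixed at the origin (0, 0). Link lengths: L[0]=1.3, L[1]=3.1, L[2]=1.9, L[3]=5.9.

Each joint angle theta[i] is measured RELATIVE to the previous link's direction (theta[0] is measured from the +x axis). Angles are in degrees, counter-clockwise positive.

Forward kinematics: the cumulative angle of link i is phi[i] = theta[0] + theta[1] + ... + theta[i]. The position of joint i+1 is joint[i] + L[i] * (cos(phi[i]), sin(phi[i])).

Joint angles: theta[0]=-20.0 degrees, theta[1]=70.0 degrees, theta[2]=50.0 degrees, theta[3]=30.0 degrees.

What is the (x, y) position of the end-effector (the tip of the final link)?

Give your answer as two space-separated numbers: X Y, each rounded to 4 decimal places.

Answer: -0.9081 8.3209

Derivation:
joint[0] = (0.0000, 0.0000)  (base)
link 0: phi[0] = -20 = -20 deg
  cos(-20 deg) = 0.9397, sin(-20 deg) = -0.3420
  joint[1] = (0.0000, 0.0000) + 1.3 * (0.9397, -0.3420) = (0.0000 + 1.2216, 0.0000 + -0.4446) = (1.2216, -0.4446)
link 1: phi[1] = -20 + 70 = 50 deg
  cos(50 deg) = 0.6428, sin(50 deg) = 0.7660
  joint[2] = (1.2216, -0.4446) + 3.1 * (0.6428, 0.7660) = (1.2216 + 1.9926, -0.4446 + 2.3747) = (3.2142, 1.9301)
link 2: phi[2] = -20 + 70 + 50 = 100 deg
  cos(100 deg) = -0.1736, sin(100 deg) = 0.9848
  joint[3] = (3.2142, 1.9301) + 1.9 * (-0.1736, 0.9848) = (3.2142 + -0.3299, 1.9301 + 1.8711) = (2.8843, 3.8012)
link 3: phi[3] = -20 + 70 + 50 + 30 = 130 deg
  cos(130 deg) = -0.6428, sin(130 deg) = 0.7660
  joint[4] = (2.8843, 3.8012) + 5.9 * (-0.6428, 0.7660) = (2.8843 + -3.7924, 3.8012 + 4.5197) = (-0.9081, 8.3209)
End effector: (-0.9081, 8.3209)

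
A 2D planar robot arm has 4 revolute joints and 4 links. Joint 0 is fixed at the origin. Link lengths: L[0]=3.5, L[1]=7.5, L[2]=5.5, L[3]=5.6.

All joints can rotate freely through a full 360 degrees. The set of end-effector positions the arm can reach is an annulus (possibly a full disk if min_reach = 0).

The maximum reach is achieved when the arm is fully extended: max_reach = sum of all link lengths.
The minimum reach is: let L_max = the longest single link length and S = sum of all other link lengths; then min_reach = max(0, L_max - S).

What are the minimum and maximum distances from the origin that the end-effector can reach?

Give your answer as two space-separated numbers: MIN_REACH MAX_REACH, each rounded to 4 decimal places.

Answer: 0.0000 22.1000

Derivation:
Link lengths: [3.5, 7.5, 5.5, 5.6]
max_reach = 3.5 + 7.5 + 5.5 + 5.6 = 22.1
L_max = max([3.5, 7.5, 5.5, 5.6]) = 7.5
S (sum of others) = 22.1 - 7.5 = 14.6
min_reach = max(0, 7.5 - 14.6) = max(0, -7.1) = 0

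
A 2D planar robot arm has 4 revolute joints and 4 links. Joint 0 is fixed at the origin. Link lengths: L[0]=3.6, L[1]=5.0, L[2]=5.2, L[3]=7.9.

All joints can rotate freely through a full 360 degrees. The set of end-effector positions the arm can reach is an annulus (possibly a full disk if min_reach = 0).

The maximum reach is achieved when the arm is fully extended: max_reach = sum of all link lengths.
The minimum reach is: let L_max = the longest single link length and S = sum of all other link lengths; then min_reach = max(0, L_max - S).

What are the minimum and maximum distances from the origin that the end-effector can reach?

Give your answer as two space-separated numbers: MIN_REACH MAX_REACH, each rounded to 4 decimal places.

Answer: 0.0000 21.7000

Derivation:
Link lengths: [3.6, 5.0, 5.2, 7.9]
max_reach = 3.6 + 5 + 5.2 + 7.9 = 21.7
L_max = max([3.6, 5.0, 5.2, 7.9]) = 7.9
S (sum of others) = 21.7 - 7.9 = 13.8
min_reach = max(0, 7.9 - 13.8) = max(0, -5.9) = 0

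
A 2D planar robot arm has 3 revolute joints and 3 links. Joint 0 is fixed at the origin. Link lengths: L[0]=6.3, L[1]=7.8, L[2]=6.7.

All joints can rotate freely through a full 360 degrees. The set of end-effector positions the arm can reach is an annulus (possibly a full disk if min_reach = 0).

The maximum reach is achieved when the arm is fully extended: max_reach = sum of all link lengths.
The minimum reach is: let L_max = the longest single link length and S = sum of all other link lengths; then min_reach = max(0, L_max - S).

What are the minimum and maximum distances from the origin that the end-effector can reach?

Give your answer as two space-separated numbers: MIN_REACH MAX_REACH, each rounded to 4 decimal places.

Answer: 0.0000 20.8000

Derivation:
Link lengths: [6.3, 7.8, 6.7]
max_reach = 6.3 + 7.8 + 6.7 = 20.8
L_max = max([6.3, 7.8, 6.7]) = 7.8
S (sum of others) = 20.8 - 7.8 = 13
min_reach = max(0, 7.8 - 13) = max(0, -5.2) = 0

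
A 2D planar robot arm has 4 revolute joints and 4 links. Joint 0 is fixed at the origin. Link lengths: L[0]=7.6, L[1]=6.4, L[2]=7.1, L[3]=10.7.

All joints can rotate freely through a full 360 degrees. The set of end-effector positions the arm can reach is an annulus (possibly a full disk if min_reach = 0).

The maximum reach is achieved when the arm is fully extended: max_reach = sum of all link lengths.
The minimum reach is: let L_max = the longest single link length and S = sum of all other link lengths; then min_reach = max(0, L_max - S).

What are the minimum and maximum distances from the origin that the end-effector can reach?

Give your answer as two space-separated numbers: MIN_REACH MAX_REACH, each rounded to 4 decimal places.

Link lengths: [7.6, 6.4, 7.1, 10.7]
max_reach = 7.6 + 6.4 + 7.1 + 10.7 = 31.8
L_max = max([7.6, 6.4, 7.1, 10.7]) = 10.7
S (sum of others) = 31.8 - 10.7 = 21.1
min_reach = max(0, 10.7 - 21.1) = max(0, -10.4) = 0

Answer: 0.0000 31.8000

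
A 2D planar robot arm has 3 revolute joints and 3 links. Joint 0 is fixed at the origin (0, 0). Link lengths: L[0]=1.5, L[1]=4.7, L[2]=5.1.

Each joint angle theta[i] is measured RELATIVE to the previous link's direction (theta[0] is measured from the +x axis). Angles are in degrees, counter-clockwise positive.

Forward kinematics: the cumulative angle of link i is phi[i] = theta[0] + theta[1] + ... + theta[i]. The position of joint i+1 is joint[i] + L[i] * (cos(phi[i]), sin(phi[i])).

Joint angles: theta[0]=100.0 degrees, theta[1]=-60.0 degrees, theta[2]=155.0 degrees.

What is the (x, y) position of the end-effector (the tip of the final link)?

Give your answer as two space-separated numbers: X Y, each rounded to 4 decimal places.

joint[0] = (0.0000, 0.0000)  (base)
link 0: phi[0] = 100 = 100 deg
  cos(100 deg) = -0.1736, sin(100 deg) = 0.9848
  joint[1] = (0.0000, 0.0000) + 1.5 * (-0.1736, 0.9848) = (0.0000 + -0.2605, 0.0000 + 1.4772) = (-0.2605, 1.4772)
link 1: phi[1] = 100 + -60 = 40 deg
  cos(40 deg) = 0.7660, sin(40 deg) = 0.6428
  joint[2] = (-0.2605, 1.4772) + 4.7 * (0.7660, 0.6428) = (-0.2605 + 3.6004, 1.4772 + 3.0211) = (3.3399, 4.4983)
link 2: phi[2] = 100 + -60 + 155 = 195 deg
  cos(195 deg) = -0.9659, sin(195 deg) = -0.2588
  joint[3] = (3.3399, 4.4983) + 5.1 * (-0.9659, -0.2588) = (3.3399 + -4.9262, 4.4983 + -1.3200) = (-1.5863, 3.1783)
End effector: (-1.5863, 3.1783)

Answer: -1.5863 3.1783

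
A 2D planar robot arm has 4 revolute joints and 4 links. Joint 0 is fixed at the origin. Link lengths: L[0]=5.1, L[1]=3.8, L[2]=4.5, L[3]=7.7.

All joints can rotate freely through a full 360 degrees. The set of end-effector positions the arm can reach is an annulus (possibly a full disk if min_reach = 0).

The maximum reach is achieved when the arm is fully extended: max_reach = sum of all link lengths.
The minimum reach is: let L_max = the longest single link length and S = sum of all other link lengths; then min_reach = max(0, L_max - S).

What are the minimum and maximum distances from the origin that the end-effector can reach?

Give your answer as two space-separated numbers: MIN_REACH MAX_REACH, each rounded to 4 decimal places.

Answer: 0.0000 21.1000

Derivation:
Link lengths: [5.1, 3.8, 4.5, 7.7]
max_reach = 5.1 + 3.8 + 4.5 + 7.7 = 21.1
L_max = max([5.1, 3.8, 4.5, 7.7]) = 7.7
S (sum of others) = 21.1 - 7.7 = 13.4
min_reach = max(0, 7.7 - 13.4) = max(0, -5.7) = 0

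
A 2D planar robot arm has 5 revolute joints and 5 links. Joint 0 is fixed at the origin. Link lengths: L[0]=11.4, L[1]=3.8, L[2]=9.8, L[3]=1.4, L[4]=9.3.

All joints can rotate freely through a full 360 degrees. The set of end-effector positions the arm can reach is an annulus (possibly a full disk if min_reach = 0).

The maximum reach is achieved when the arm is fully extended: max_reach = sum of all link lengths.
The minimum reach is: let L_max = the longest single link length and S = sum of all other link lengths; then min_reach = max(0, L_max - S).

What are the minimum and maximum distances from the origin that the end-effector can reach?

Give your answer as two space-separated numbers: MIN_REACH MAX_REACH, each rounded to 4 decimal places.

Answer: 0.0000 35.7000

Derivation:
Link lengths: [11.4, 3.8, 9.8, 1.4, 9.3]
max_reach = 11.4 + 3.8 + 9.8 + 1.4 + 9.3 = 35.7
L_max = max([11.4, 3.8, 9.8, 1.4, 9.3]) = 11.4
S (sum of others) = 35.7 - 11.4 = 24.3
min_reach = max(0, 11.4 - 24.3) = max(0, -12.9) = 0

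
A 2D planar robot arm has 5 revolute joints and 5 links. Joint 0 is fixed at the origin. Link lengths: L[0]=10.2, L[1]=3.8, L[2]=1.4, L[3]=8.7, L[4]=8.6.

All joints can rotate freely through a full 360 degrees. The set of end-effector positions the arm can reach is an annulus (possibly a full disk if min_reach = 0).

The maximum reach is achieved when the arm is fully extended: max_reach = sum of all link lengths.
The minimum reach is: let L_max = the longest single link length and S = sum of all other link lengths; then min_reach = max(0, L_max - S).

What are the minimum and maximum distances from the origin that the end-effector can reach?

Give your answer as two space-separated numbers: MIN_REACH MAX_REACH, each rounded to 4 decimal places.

Answer: 0.0000 32.7000

Derivation:
Link lengths: [10.2, 3.8, 1.4, 8.7, 8.6]
max_reach = 10.2 + 3.8 + 1.4 + 8.7 + 8.6 = 32.7
L_max = max([10.2, 3.8, 1.4, 8.7, 8.6]) = 10.2
S (sum of others) = 32.7 - 10.2 = 22.5
min_reach = max(0, 10.2 - 22.5) = max(0, -12.3) = 0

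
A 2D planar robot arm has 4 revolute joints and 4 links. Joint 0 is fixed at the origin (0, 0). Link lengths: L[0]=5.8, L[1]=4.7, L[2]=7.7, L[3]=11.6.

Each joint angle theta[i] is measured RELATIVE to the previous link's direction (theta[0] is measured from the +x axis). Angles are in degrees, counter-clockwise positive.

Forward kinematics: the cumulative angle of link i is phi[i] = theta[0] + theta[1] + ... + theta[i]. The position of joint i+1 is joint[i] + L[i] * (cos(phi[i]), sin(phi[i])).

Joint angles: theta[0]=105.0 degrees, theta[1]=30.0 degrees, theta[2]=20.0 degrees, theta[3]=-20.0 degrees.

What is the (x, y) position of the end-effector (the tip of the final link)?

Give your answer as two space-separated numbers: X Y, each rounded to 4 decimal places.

Answer: -20.0056 20.3824

Derivation:
joint[0] = (0.0000, 0.0000)  (base)
link 0: phi[0] = 105 = 105 deg
  cos(105 deg) = -0.2588, sin(105 deg) = 0.9659
  joint[1] = (0.0000, 0.0000) + 5.8 * (-0.2588, 0.9659) = (0.0000 + -1.5012, 0.0000 + 5.6024) = (-1.5012, 5.6024)
link 1: phi[1] = 105 + 30 = 135 deg
  cos(135 deg) = -0.7071, sin(135 deg) = 0.7071
  joint[2] = (-1.5012, 5.6024) + 4.7 * (-0.7071, 0.7071) = (-1.5012 + -3.3234, 5.6024 + 3.3234) = (-4.8246, 8.9258)
link 2: phi[2] = 105 + 30 + 20 = 155 deg
  cos(155 deg) = -0.9063, sin(155 deg) = 0.4226
  joint[3] = (-4.8246, 8.9258) + 7.7 * (-0.9063, 0.4226) = (-4.8246 + -6.9786, 8.9258 + 3.2542) = (-11.8031, 12.1799)
link 3: phi[3] = 105 + 30 + 20 + -20 = 135 deg
  cos(135 deg) = -0.7071, sin(135 deg) = 0.7071
  joint[4] = (-11.8031, 12.1799) + 11.6 * (-0.7071, 0.7071) = (-11.8031 + -8.2024, 12.1799 + 8.2024) = (-20.0056, 20.3824)
End effector: (-20.0056, 20.3824)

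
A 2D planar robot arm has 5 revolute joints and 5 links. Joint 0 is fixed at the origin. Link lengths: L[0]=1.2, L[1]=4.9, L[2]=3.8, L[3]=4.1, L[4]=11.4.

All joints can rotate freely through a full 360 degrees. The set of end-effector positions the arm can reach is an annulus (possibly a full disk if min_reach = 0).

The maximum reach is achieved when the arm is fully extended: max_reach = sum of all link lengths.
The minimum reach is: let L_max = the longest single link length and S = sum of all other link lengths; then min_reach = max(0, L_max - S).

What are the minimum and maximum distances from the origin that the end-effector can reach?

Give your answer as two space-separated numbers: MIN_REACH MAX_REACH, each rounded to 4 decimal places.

Answer: 0.0000 25.4000

Derivation:
Link lengths: [1.2, 4.9, 3.8, 4.1, 11.4]
max_reach = 1.2 + 4.9 + 3.8 + 4.1 + 11.4 = 25.4
L_max = max([1.2, 4.9, 3.8, 4.1, 11.4]) = 11.4
S (sum of others) = 25.4 - 11.4 = 14
min_reach = max(0, 11.4 - 14) = max(0, -2.6) = 0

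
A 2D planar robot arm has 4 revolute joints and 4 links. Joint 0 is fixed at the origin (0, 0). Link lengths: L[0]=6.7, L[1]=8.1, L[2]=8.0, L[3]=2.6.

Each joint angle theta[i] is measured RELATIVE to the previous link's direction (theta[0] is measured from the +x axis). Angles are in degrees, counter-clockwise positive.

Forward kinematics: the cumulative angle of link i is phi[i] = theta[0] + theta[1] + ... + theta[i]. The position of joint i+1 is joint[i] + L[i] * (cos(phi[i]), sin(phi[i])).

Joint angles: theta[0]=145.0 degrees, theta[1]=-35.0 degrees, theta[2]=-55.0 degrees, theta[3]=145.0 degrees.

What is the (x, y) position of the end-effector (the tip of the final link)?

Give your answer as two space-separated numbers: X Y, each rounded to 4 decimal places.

Answer: -6.1133 17.1184

Derivation:
joint[0] = (0.0000, 0.0000)  (base)
link 0: phi[0] = 145 = 145 deg
  cos(145 deg) = -0.8192, sin(145 deg) = 0.5736
  joint[1] = (0.0000, 0.0000) + 6.7 * (-0.8192, 0.5736) = (0.0000 + -5.4883, 0.0000 + 3.8430) = (-5.4883, 3.8430)
link 1: phi[1] = 145 + -35 = 110 deg
  cos(110 deg) = -0.3420, sin(110 deg) = 0.9397
  joint[2] = (-5.4883, 3.8430) + 8.1 * (-0.3420, 0.9397) = (-5.4883 + -2.7704, 3.8430 + 7.6115) = (-8.2587, 11.4545)
link 2: phi[2] = 145 + -35 + -55 = 55 deg
  cos(55 deg) = 0.5736, sin(55 deg) = 0.8192
  joint[3] = (-8.2587, 11.4545) + 8 * (0.5736, 0.8192) = (-8.2587 + 4.5886, 11.4545 + 6.5532) = (-3.6701, 18.0077)
link 3: phi[3] = 145 + -35 + -55 + 145 = 200 deg
  cos(200 deg) = -0.9397, sin(200 deg) = -0.3420
  joint[4] = (-3.6701, 18.0077) + 2.6 * (-0.9397, -0.3420) = (-3.6701 + -2.4432, 18.0077 + -0.8893) = (-6.1133, 17.1184)
End effector: (-6.1133, 17.1184)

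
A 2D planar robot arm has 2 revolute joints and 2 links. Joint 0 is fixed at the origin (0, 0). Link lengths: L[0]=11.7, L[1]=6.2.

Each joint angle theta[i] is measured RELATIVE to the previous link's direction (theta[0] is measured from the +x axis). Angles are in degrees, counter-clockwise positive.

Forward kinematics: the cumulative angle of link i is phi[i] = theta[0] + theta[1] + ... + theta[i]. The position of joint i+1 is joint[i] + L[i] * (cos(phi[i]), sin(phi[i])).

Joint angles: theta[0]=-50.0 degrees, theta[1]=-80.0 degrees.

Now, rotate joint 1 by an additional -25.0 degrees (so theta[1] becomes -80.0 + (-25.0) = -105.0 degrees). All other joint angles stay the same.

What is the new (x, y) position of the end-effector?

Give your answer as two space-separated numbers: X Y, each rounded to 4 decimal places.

joint[0] = (0.0000, 0.0000)  (base)
link 0: phi[0] = -50 = -50 deg
  cos(-50 deg) = 0.6428, sin(-50 deg) = -0.7660
  joint[1] = (0.0000, 0.0000) + 11.7 * (0.6428, -0.7660) = (0.0000 + 7.5206, 0.0000 + -8.9627) = (7.5206, -8.9627)
link 1: phi[1] = -50 + -105 = -155 deg
  cos(-155 deg) = -0.9063, sin(-155 deg) = -0.4226
  joint[2] = (7.5206, -8.9627) + 6.2 * (-0.9063, -0.4226) = (7.5206 + -5.6191, -8.9627 + -2.6202) = (1.9015, -11.5830)
End effector: (1.9015, -11.5830)

Answer: 1.9015 -11.5830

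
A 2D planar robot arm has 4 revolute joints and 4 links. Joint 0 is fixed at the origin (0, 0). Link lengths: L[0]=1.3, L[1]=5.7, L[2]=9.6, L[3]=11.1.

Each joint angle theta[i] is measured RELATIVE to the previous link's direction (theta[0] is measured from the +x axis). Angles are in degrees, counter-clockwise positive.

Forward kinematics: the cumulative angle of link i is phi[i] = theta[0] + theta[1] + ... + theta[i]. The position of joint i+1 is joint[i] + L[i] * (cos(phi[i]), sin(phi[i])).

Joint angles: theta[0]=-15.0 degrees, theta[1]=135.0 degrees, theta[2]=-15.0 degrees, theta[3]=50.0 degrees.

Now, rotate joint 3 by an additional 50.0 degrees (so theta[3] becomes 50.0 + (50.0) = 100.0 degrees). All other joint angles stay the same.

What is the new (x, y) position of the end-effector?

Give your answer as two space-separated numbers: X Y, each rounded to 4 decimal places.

joint[0] = (0.0000, 0.0000)  (base)
link 0: phi[0] = -15 = -15 deg
  cos(-15 deg) = 0.9659, sin(-15 deg) = -0.2588
  joint[1] = (0.0000, 0.0000) + 1.3 * (0.9659, -0.2588) = (0.0000 + 1.2557, 0.0000 + -0.3365) = (1.2557, -0.3365)
link 1: phi[1] = -15 + 135 = 120 deg
  cos(120 deg) = -0.5000, sin(120 deg) = 0.8660
  joint[2] = (1.2557, -0.3365) + 5.7 * (-0.5000, 0.8660) = (1.2557 + -2.8500, -0.3365 + 4.9363) = (-1.5943, 4.5999)
link 2: phi[2] = -15 + 135 + -15 = 105 deg
  cos(105 deg) = -0.2588, sin(105 deg) = 0.9659
  joint[3] = (-1.5943, 4.5999) + 9.6 * (-0.2588, 0.9659) = (-1.5943 + -2.4847, 4.5999 + 9.2729) = (-4.0790, 13.8728)
link 3: phi[3] = -15 + 135 + -15 + 100 = 205 deg
  cos(205 deg) = -0.9063, sin(205 deg) = -0.4226
  joint[4] = (-4.0790, 13.8728) + 11.1 * (-0.9063, -0.4226) = (-4.0790 + -10.0600, 13.8728 + -4.6911) = (-14.1390, 9.1817)
End effector: (-14.1390, 9.1817)

Answer: -14.1390 9.1817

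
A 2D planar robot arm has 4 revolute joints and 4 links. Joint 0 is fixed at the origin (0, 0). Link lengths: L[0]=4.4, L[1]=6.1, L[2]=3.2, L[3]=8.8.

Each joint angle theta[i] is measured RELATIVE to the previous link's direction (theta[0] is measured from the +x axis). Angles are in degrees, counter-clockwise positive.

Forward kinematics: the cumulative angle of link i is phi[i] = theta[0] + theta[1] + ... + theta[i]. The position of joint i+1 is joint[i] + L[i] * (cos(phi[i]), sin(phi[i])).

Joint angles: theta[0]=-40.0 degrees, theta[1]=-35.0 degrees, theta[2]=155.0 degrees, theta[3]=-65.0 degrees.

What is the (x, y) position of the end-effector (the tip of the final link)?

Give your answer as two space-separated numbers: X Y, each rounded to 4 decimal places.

Answer: 14.0052 -3.2914

Derivation:
joint[0] = (0.0000, 0.0000)  (base)
link 0: phi[0] = -40 = -40 deg
  cos(-40 deg) = 0.7660, sin(-40 deg) = -0.6428
  joint[1] = (0.0000, 0.0000) + 4.4 * (0.7660, -0.6428) = (0.0000 + 3.3706, 0.0000 + -2.8283) = (3.3706, -2.8283)
link 1: phi[1] = -40 + -35 = -75 deg
  cos(-75 deg) = 0.2588, sin(-75 deg) = -0.9659
  joint[2] = (3.3706, -2.8283) + 6.1 * (0.2588, -0.9659) = (3.3706 + 1.5788, -2.8283 + -5.8921) = (4.9494, -8.7204)
link 2: phi[2] = -40 + -35 + 155 = 80 deg
  cos(80 deg) = 0.1736, sin(80 deg) = 0.9848
  joint[3] = (4.9494, -8.7204) + 3.2 * (0.1736, 0.9848) = (4.9494 + 0.5557, -8.7204 + 3.1514) = (5.5051, -5.5690)
link 3: phi[3] = -40 + -35 + 155 + -65 = 15 deg
  cos(15 deg) = 0.9659, sin(15 deg) = 0.2588
  joint[4] = (5.5051, -5.5690) + 8.8 * (0.9659, 0.2588) = (5.5051 + 8.5001, -5.5690 + 2.2776) = (14.0052, -3.2914)
End effector: (14.0052, -3.2914)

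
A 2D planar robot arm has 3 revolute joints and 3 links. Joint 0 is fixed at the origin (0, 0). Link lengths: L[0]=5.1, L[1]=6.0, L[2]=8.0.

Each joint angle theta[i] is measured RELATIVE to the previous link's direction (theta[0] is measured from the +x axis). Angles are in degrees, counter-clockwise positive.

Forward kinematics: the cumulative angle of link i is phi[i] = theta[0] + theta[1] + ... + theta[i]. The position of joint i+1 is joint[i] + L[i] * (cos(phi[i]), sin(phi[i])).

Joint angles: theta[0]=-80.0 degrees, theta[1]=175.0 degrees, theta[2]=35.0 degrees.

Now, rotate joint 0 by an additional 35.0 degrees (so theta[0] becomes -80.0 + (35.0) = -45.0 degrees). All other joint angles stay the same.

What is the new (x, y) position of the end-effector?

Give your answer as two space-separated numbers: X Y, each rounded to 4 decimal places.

joint[0] = (0.0000, 0.0000)  (base)
link 0: phi[0] = -45 = -45 deg
  cos(-45 deg) = 0.7071, sin(-45 deg) = -0.7071
  joint[1] = (0.0000, 0.0000) + 5.1 * (0.7071, -0.7071) = (0.0000 + 3.6062, 0.0000 + -3.6062) = (3.6062, -3.6062)
link 1: phi[1] = -45 + 175 = 130 deg
  cos(130 deg) = -0.6428, sin(130 deg) = 0.7660
  joint[2] = (3.6062, -3.6062) + 6 * (-0.6428, 0.7660) = (3.6062 + -3.8567, -3.6062 + 4.5963) = (-0.2505, 0.9900)
link 2: phi[2] = -45 + 175 + 35 = 165 deg
  cos(165 deg) = -0.9659, sin(165 deg) = 0.2588
  joint[3] = (-0.2505, 0.9900) + 8 * (-0.9659, 0.2588) = (-0.2505 + -7.7274, 0.9900 + 2.0706) = (-7.9779, 3.0606)
End effector: (-7.9779, 3.0606)

Answer: -7.9779 3.0606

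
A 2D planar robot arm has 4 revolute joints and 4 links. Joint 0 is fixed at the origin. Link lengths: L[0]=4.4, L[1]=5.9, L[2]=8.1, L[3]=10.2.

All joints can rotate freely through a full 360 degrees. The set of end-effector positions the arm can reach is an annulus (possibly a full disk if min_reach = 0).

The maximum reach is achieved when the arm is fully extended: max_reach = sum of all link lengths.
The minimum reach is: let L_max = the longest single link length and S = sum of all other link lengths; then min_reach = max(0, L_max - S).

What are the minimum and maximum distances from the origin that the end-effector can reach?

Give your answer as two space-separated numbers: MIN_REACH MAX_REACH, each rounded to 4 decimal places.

Link lengths: [4.4, 5.9, 8.1, 10.2]
max_reach = 4.4 + 5.9 + 8.1 + 10.2 = 28.6
L_max = max([4.4, 5.9, 8.1, 10.2]) = 10.2
S (sum of others) = 28.6 - 10.2 = 18.4
min_reach = max(0, 10.2 - 18.4) = max(0, -8.2) = 0

Answer: 0.0000 28.6000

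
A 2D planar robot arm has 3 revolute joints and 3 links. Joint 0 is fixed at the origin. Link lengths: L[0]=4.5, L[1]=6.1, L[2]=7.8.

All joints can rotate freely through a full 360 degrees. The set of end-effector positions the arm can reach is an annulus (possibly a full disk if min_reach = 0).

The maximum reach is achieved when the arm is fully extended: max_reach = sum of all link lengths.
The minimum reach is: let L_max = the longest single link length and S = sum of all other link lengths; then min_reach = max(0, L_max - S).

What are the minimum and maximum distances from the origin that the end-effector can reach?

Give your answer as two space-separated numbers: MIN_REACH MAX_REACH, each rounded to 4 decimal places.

Link lengths: [4.5, 6.1, 7.8]
max_reach = 4.5 + 6.1 + 7.8 = 18.4
L_max = max([4.5, 6.1, 7.8]) = 7.8
S (sum of others) = 18.4 - 7.8 = 10.6
min_reach = max(0, 7.8 - 10.6) = max(0, -2.8) = 0

Answer: 0.0000 18.4000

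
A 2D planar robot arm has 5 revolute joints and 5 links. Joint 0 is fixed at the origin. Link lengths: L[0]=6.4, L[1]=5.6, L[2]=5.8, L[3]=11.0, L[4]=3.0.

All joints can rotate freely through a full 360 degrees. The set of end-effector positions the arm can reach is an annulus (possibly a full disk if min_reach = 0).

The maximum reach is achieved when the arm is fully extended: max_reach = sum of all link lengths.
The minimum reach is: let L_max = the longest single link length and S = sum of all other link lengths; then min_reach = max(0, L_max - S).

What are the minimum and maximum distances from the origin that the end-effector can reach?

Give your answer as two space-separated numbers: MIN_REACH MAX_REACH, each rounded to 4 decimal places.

Answer: 0.0000 31.8000

Derivation:
Link lengths: [6.4, 5.6, 5.8, 11.0, 3.0]
max_reach = 6.4 + 5.6 + 5.8 + 11 + 3 = 31.8
L_max = max([6.4, 5.6, 5.8, 11.0, 3.0]) = 11
S (sum of others) = 31.8 - 11 = 20.8
min_reach = max(0, 11 - 20.8) = max(0, -9.8) = 0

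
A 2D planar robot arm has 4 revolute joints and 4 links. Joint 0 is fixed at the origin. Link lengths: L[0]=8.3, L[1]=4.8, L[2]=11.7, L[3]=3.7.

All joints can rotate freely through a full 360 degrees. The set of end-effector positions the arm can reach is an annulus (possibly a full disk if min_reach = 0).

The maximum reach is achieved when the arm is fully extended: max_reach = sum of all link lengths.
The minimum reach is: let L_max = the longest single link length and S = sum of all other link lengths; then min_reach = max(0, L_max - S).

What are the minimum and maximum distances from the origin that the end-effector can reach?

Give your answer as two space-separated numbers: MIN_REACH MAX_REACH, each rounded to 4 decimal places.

Answer: 0.0000 28.5000

Derivation:
Link lengths: [8.3, 4.8, 11.7, 3.7]
max_reach = 8.3 + 4.8 + 11.7 + 3.7 = 28.5
L_max = max([8.3, 4.8, 11.7, 3.7]) = 11.7
S (sum of others) = 28.5 - 11.7 = 16.8
min_reach = max(0, 11.7 - 16.8) = max(0, -5.1) = 0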